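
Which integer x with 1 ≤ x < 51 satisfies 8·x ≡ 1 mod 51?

8·32 = 256 = 5·51 + 1, so 8⁻¹ ≡ 32 (mod 51).

32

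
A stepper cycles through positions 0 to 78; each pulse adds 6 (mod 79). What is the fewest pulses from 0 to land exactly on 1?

66

79 = 13·6 + 1
6 = 6·1 + 0
Back-substituting gives 6·66 ≡ 1 (mod 79).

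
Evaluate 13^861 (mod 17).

13

Square-and-reduce mod 17: 13^1≡13, 13^2≡16, 13^4≡1, 13^8≡1, 13^16≡1, 13^32≡1, 13^64≡1, 13^128≡1, 13^256≡1, 13^512≡1.
861 = 1 + 4 + 8 + 16 + 64 + 256 + 512, so 13^861 ≡ 13·1·1·1·1·1·1 ≡ 13 (mod 17).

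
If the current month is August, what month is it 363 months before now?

May

Dividing 363 by 12 gives quotient 30 and remainder 3.
August − 3 months → May.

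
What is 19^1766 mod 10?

1

Last digits of 9^n: 9, 1 (period 2).
1766 mod 2 = 0, so the last digit matches 9^2 = 1.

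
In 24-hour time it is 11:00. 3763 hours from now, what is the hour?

6

3763 mod 24 = 19 (since 156·24 = 3744).
(11 + 19) mod 24 = 6.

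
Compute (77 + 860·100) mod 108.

860·100 = 86000.
86000 mod 108 = 32 (since 796·108 = 85968).
(77 + 32) mod 108 = 1.

1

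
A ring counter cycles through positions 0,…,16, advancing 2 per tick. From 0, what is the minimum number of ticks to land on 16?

8

The inverse of 2 mod 17 is 9 (since 2·9 = 18 ≡ 1).
So x ≡ 9·16 = 144 ≡ 8 (mod 17).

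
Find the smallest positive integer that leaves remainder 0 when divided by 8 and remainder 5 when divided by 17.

56

Since 17·1 ≡ 1 (mod 8), take x = 5 + 17·((0−5)·1 mod 8) = 5 + 17·3 = 56.
Check: 56 mod 8 = 0, 56 mod 17 = 5.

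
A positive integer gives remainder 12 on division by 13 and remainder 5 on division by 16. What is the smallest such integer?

181

x ≡ 12 (mod 13) gives x ∈ {12, 25, 38, 51, 64, 77, 90, 103, …}.
The first of these with x mod 16 = 5 is 181.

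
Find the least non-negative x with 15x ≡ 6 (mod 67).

The inverse of 15 mod 67 is 9 (since 15·9 = 135 ≡ 1).
So x ≡ 9·6 = 54 ≡ 54 (mod 67).
Check: 15·54 = 810 = 12·67 + 6.

54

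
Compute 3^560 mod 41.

1

Successive squares of 3 mod 41: 3^1≡3, 3^2≡9, 3^4≡40, 3^8≡1, 3^16≡1, 3^32≡1, 3^64≡1, 3^128≡1, 3^256≡1, 3^512≡1.
560 = 16 + 32 + 512, so 3^560 ≡ 1·1·1 ≡ 1 (mod 41).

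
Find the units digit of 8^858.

4

The units digit of 8^n cycles with period 4: 8, 4, 2, 6, …
858 mod 4 = 2, so the last digit matches 8^2 = 4.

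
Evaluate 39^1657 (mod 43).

8

Successive squares of 39 mod 43: 39^1≡39, 39^2≡16, 39^4≡41, 39^8≡4, 39^16≡16, 39^32≡41, 39^64≡4, 39^128≡16, 39^256≡41, 39^512≡4, 39^1024≡16.
Since 1657 = 1 + 8 + 16 + 32 + 64 + 512 + 1024 in binary, 39^1657 ≡ 39·4·16·41·4·4·16 ≡ 8 (mod 43).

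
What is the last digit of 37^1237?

7

The units digit of 37^n cycles with period 4: 7, 9, 3, 1, …
1237 mod 4 = 1, so the last digit matches 7^1 = 7.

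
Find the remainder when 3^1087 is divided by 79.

By repeated squaring mod 79: 3^1≡3, 3^2≡9, 3^4≡2, 3^8≡4, 3^16≡16, 3^32≡19, 3^64≡45, 3^128≡50, 3^256≡51, 3^512≡73, 3^1024≡36.
Since 1087 = 1 + 2 + 4 + 8 + 16 + 32 + 1024 in binary, 3^1087 ≡ 3·9·2·4·16·19·36 ≡ 66 (mod 79).

66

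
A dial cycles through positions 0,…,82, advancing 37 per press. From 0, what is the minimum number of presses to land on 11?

37⁻¹ ≡ 9 (mod 83) because 37·9 = 333 = 4·83 + 1.
Multiplying both sides by 9: x ≡ 9·11 = 99 ≡ 16 (mod 83).

16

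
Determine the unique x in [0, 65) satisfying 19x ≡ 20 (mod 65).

25

19⁻¹ ≡ 24 (mod 65) because 19·24 = 456 = 7·65 + 1.
Multiplying both sides by 24: x ≡ 24·20 = 480 ≡ 25 (mod 65).
Check: 19·25 = 475 = 7·65 + 20.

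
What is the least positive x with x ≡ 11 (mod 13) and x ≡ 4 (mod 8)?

76

x ≡ 4 (mod 8) gives x ∈ {4, 12, 20, 28, 36, 44, 52, 60, …}.
The first of these with x mod 13 = 11 is 76.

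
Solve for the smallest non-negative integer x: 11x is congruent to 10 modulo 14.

6

11⁻¹ ≡ 9 (mod 14) because 11·9 = 99 = 7·14 + 1.
Multiplying both sides by 9: x ≡ 9·10 = 90 ≡ 6 (mod 14).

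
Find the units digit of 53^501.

The units digit of 53^n cycles with period 4: 3, 9, 7, 1, …
501 mod 4 = 1, so the last digit matches 3^1 = 3.

3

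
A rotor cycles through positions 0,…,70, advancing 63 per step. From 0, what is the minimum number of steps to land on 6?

63⁻¹ ≡ 62 (mod 71) because 63·62 = 3906 = 55·71 + 1.
Multiplying both sides by 62: x ≡ 62·6 = 372 ≡ 17 (mod 71).

17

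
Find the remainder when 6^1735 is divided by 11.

10

Square-and-reduce mod 11: 6^1≡6, 6^2≡3, 6^4≡9, 6^8≡4, 6^16≡5, 6^32≡3, 6^64≡9, 6^128≡4, 6^256≡5, 6^512≡3, 6^1024≡9.
1735 = 1 + 2 + 4 + 64 + 128 + 512 + 1024, so 6^1735 ≡ 6·3·9·9·4·3·9 ≡ 10 (mod 11).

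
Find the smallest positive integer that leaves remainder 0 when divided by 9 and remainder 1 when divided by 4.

9

x ≡ 1 (mod 4) gives x ∈ {1, 5, 9}.
The first of these with x mod 9 = 0 is 9.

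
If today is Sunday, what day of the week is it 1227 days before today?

Friday

1227 mod 7 = 2 (since 175·7 = 1225).
Sunday − 2 days → Friday.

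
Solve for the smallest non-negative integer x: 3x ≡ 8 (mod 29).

22

The inverse of 3 mod 29 is 10 (since 3·10 = 30 ≡ 1).
So x ≡ 10·8 = 80 ≡ 22 (mod 29).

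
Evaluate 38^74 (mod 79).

Square-and-reduce mod 79: 38^1≡38, 38^2≡22, 38^4≡10, 38^8≡21, 38^16≡46, 38^32≡62, 38^64≡52.
Since 74 = 2 + 8 + 64 in binary, 38^74 ≡ 22·21·52 ≡ 8 (mod 79).

8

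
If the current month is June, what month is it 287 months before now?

July

287 − 23·12 = 11, so 287 ≡ 11 (mod 12).
June − 11 months → July.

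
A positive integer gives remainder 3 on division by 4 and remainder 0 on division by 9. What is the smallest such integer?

27

x ≡ 3 (mod 4) gives x ∈ {3, 7, 11, 15, 19, 23, 27}.
The first of these with x mod 9 = 0 is 27.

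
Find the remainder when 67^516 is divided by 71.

6

By repeated squaring mod 71: 67^1≡67, 67^2≡16, 67^4≡43, 67^8≡3, 67^16≡9, 67^32≡10, 67^64≡29, 67^128≡60, 67^256≡50, 67^512≡15.
Since 516 = 4 + 512 in binary, 67^516 ≡ 43·15 ≡ 6 (mod 71).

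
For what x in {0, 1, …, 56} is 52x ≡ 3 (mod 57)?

45

52⁻¹ ≡ 34 (mod 57) because 52·34 = 1768 = 31·57 + 1.
So x ≡ 34·3 = 102 ≡ 45 (mod 57).
Check: 52·45 = 2340 = 41·57 + 3.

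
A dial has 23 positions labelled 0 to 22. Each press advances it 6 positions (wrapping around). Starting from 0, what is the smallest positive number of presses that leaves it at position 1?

6·4 = 24 = 1·23 + 1, so 6⁻¹ ≡ 4 (mod 23).

4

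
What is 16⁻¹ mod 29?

16·20 = 320 = 11·29 + 1, so 16⁻¹ ≡ 20 (mod 29).

20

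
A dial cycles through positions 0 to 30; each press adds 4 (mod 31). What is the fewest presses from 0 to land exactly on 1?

31 = 7·4 + 3
4 = 1·3 + 1
3 = 3·1 + 0
Back-substituting gives 4·8 ≡ 1 (mod 31).

8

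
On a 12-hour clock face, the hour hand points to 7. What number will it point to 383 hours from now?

383 − 31·12 = 11, so 383 ≡ 11 (mod 12).
7 + 11 → 6 on a 12-hour dial.

6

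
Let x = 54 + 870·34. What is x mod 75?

870·34 = 29580.
29580 = 394·75 + 30, so 29580 mod 75 = 30.
(54 + 30) mod 75 = 9.

9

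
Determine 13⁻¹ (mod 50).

27

13·27 = 351 = 7·50 + 1, so 13⁻¹ ≡ 27 (mod 50).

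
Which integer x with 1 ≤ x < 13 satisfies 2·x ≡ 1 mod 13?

7

2·7 = 14 = 1·13 + 1, so 2⁻¹ ≡ 7 (mod 13).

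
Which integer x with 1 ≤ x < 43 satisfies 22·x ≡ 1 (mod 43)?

2

43 = 1·22 + 21
22 = 1·21 + 1
21 = 21·1 + 0
Back-substituting gives 22·2 ≡ 1 (mod 43).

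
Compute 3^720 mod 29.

By repeated squaring mod 29: 3^1≡3, 3^2≡9, 3^4≡23, 3^8≡7, 3^16≡20, 3^32≡23, 3^64≡7, 3^128≡20, 3^256≡23, 3^512≡7.
720 = 16 + 64 + 128 + 512, so 3^720 ≡ 20·7·20·7 ≡ 25 (mod 29).

25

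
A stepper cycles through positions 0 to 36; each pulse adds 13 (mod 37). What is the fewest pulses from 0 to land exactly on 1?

20

13·20 = 260 = 7·37 + 1, so 13⁻¹ ≡ 20 (mod 37).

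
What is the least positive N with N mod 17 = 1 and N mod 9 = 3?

Since 9·2 ≡ 1 (mod 17), take x = 3 + 9·((1−3)·2 mod 17) = 3 + 9·13 = 120.
Check: 120 mod 17 = 1, 120 mod 9 = 3.

120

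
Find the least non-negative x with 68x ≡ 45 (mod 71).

56

The inverse of 68 mod 71 is 47 (since 68·47 = 3196 ≡ 1).
Multiplying both sides by 47: x ≡ 47·45 = 2115 ≡ 56 (mod 71).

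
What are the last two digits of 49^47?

49

Successive squares of 49 mod 100: 49^1≡49, 49^2≡1, 49^4≡1, 49^8≡1, 49^16≡1, 49^32≡1.
Since 47 = 1 + 2 + 4 + 8 + 32 in binary, 49^47 ≡ 49·1·1·1·1 ≡ 49 (mod 100).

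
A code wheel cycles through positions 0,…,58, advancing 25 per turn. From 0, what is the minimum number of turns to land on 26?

27

25⁻¹ ≡ 26 (mod 59) because 25·26 = 650 = 11·59 + 1.
Multiplying both sides by 26: x ≡ 26·26 = 676 ≡ 27 (mod 59).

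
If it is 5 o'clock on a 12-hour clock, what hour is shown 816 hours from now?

816 − 68·12 = 0, so 816 ≡ 0 (mod 12).
5 + 0 → 5 on a 12-hour dial.

5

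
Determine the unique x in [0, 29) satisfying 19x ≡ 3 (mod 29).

19⁻¹ ≡ 26 (mod 29) because 19·26 = 494 = 17·29 + 1.
So x ≡ 26·3 = 78 ≡ 20 (mod 29).

20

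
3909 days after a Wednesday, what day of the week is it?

Dividing 3909 by 7 gives quotient 558 and remainder 3.
Wednesday + 3 days → Saturday.

Saturday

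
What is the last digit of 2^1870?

Powers of 2 mod 10 repeat with period 4: 2, 4, 8, 6.
1870 leaves remainder 2 on division by 4, so 2^1870 ends in 4.

4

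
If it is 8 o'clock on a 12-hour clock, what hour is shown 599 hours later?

Dividing 599 by 12 gives quotient 49 and remainder 11.
8 + 11 → 7 on a 12-hour dial.

7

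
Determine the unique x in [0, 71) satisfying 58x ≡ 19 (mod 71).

58⁻¹ ≡ 60 (mod 71) because 58·60 = 3480 = 49·71 + 1.
So x ≡ 60·19 = 1140 ≡ 4 (mod 71).
Check: 58·4 = 232 = 3·71 + 19.

4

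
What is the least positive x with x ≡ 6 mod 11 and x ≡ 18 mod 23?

248

Since 23·1 ≡ 1 (mod 11), take x = 18 + 23·((6−18)·1 mod 11) = 18 + 23·10 = 248.
Check: 248 mod 11 = 6, 248 mod 23 = 18.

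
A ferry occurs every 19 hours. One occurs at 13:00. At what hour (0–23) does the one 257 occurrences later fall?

257·19 = 4883.
4883 = 203·24 + 11, so 4883 mod 24 = 11.
(13 + 11) mod 24 = 0.

0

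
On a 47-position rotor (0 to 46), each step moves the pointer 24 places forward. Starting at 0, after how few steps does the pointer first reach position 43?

39

24⁻¹ ≡ 2 (mod 47) because 24·2 = 48 = 1·47 + 1.
So x ≡ 2·43 = 86 ≡ 39 (mod 47).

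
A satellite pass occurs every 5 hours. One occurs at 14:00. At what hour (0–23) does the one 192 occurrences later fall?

192·5 = 960.
960 = 40·24 + 0, so 960 mod 24 = 0.
(14 + 0) mod 24 = 14.

14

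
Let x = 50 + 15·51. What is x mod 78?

15·51 = 765.
765 − 9·78 = 63, so 765 ≡ 63 (mod 78).
(50 + 63) mod 78 = 35.

35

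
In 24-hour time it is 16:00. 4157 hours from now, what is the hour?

21

4157 mod 24 = 5 (since 173·24 = 4152).
(16 + 5) mod 24 = 21.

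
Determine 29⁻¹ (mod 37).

23

37 = 1·29 + 8
29 = 3·8 + 5
8 = 1·5 + 3
5 = 1·3 + 2
3 = 1·2 + 1
2 = 2·1 + 0
Back-substituting gives 29·23 ≡ 1 (mod 37).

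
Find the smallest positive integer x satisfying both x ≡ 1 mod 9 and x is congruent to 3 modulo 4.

19

x ≡ 3 (mod 4) gives x ∈ {3, 7, 11, 15, 19}.
The first of these with x mod 9 = 1 is 19.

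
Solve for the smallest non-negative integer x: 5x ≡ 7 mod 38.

9

The inverse of 5 mod 38 is 23 (since 5·23 = 115 ≡ 1).
Multiplying both sides by 23: x ≡ 23·7 = 161 ≡ 9 (mod 38).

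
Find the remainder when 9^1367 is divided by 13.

By repeated squaring mod 13: 9^1≡9, 9^2≡3, 9^4≡9, 9^8≡3, 9^16≡9, 9^32≡3, 9^64≡9, 9^128≡3, 9^256≡9, 9^512≡3, 9^1024≡9.
1367 = 1 + 2 + 4 + 16 + 64 + 256 + 1024, so 9^1367 ≡ 9·3·9·9·9·9·9 ≡ 3 (mod 13).

3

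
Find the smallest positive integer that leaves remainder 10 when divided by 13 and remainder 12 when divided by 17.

114

x ≡ 10 (mod 13) gives x ∈ {10, 23, 36, 49, 62, 75, 88, 101, …}.
The first of these with x mod 17 = 12 is 114.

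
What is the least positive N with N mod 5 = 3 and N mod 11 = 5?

x ≡ 3 (mod 5) gives x ∈ {3, 8, 13, 18, 23, 28, 33, 38}.
The first of these with x mod 11 = 5 is 38.

38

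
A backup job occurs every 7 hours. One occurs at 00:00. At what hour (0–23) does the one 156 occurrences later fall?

12

156·7 = 1092.
1092 mod 24 = 12 (since 45·24 = 1080).
(0 + 12) mod 24 = 12.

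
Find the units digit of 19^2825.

The units digit of 19^n cycles with period 2: 9, 1, …
2825 mod 2 = 1, so the last digit matches 9^1 = 9.

9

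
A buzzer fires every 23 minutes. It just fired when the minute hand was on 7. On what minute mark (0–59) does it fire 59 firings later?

44

59·23 = 1357.
1357 − 22·60 = 37, so 1357 ≡ 37 (mod 60).
(7 + 37) mod 60 = 44.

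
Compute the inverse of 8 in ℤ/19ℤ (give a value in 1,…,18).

12

8·12 = 96 = 5·19 + 1, so 8⁻¹ ≡ 12 (mod 19).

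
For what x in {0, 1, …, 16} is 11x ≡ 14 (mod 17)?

The inverse of 11 mod 17 is 14 (since 11·14 = 154 ≡ 1).
So x ≡ 14·14 = 196 ≡ 9 (mod 17).

9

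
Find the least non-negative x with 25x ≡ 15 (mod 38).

25⁻¹ ≡ 35 (mod 38) because 25·35 = 875 = 23·38 + 1.
So x ≡ 35·15 = 525 ≡ 31 (mod 38).
Check: 25·31 = 775 = 20·38 + 15.

31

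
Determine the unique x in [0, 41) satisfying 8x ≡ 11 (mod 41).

8⁻¹ ≡ 36 (mod 41) because 8·36 = 288 = 7·41 + 1.
Multiplying both sides by 36: x ≡ 36·11 = 396 ≡ 27 (mod 41).
Check: 8·27 = 216 = 5·41 + 11.

27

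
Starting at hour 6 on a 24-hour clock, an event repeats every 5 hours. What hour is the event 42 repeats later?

0

42·5 = 210.
Dividing 210 by 24 gives quotient 8 and remainder 18.
(6 + 18) mod 24 = 0.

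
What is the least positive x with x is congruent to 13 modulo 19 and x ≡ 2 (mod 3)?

Since 3·13 ≡ 1 (mod 19), take x = 2 + 3·((13−2)·13 mod 19) = 2 + 3·10 = 32.
Check: 32 mod 19 = 13, 32 mod 3 = 2.

32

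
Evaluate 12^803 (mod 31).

22

By repeated squaring mod 31: 12^1≡12, 12^2≡20, 12^4≡28, 12^8≡9, 12^16≡19, 12^32≡20, 12^64≡28, 12^128≡9, 12^256≡19, 12^512≡20.
Since 803 = 1 + 2 + 32 + 256 + 512 in binary, 12^803 ≡ 12·20·20·19·20 ≡ 22 (mod 31).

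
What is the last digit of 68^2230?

4

Powers of 8 mod 10 repeat with period 4: 8, 4, 2, 6.
2230 leaves remainder 2 on division by 4, so 68^2230 ends in 4.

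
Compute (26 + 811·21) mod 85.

57

811·21 = 17031.
17031 − 200·85 = 31, so 17031 ≡ 31 (mod 85).
(26 + 31) mod 85 = 57.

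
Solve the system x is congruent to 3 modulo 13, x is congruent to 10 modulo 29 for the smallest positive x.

68

x ≡ 3 (mod 13) gives x ∈ {3, 16, 29, 42, 55, 68}.
The first of these with x mod 29 = 10 is 68.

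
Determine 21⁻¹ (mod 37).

37 = 1·21 + 16
21 = 1·16 + 5
16 = 3·5 + 1
5 = 5·1 + 0
Back-substituting gives 21·30 ≡ 1 (mod 37).

30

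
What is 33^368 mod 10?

1

The units digit of 33^n cycles with period 4: 3, 9, 7, 1, …
368 mod 4 = 0, so the last digit matches 3^4 = 1.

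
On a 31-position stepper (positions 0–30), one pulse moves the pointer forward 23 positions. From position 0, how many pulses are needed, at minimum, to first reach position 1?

23·27 = 621 = 20·31 + 1, so 23⁻¹ ≡ 27 (mod 31).

27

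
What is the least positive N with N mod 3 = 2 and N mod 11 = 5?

5

x ≡ 2 (mod 3) gives x ∈ {2, 5}.
The first of these with x mod 11 = 5 is 5.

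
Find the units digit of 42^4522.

4

Last digits of 2^n: 2, 4, 8, 6 (period 4).
4522 mod 4 = 2, so the last digit matches 2^2 = 4.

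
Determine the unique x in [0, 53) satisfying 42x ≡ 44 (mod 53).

42⁻¹ ≡ 24 (mod 53) because 42·24 = 1008 = 19·53 + 1.
Multiplying both sides by 24: x ≡ 24·44 = 1056 ≡ 49 (mod 53).

49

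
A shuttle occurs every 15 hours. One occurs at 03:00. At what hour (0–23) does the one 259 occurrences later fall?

259·15 = 3885.
3885 − 161·24 = 21, so 3885 ≡ 21 (mod 24).
(3 + 21) mod 24 = 0.

0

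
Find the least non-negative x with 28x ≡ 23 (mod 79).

28⁻¹ ≡ 48 (mod 79) because 28·48 = 1344 = 17·79 + 1.
So x ≡ 48·23 = 1104 ≡ 77 (mod 79).

77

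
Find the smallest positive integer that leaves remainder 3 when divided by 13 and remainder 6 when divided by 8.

Since 8·5 ≡ 1 (mod 13), take x = 6 + 8·((3−6)·5 mod 13) = 6 + 8·11 = 94.
Check: 94 mod 13 = 3, 94 mod 8 = 6.

94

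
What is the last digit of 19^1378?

1

Powers of 9 mod 10 repeat with period 2: 9, 1.
1378 mod 2 = 0, so the last digit matches 9^2 = 1.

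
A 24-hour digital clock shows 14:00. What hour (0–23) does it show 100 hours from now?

100 − 4·24 = 4, so 100 ≡ 4 (mod 24).
(14 + 4) mod 24 = 18.

18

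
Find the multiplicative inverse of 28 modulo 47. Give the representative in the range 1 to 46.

42

47 = 1·28 + 19
28 = 1·19 + 9
19 = 2·9 + 1
9 = 9·1 + 0
Back-substituting gives 28·42 ≡ 1 (mod 47).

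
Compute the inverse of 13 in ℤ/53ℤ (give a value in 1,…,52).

49

53 = 4·13 + 1
13 = 13·1 + 0
Back-substituting gives 13·49 ≡ 1 (mod 53).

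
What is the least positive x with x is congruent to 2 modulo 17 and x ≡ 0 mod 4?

x ≡ 0 (mod 4) gives x ∈ {0, 4, 8, 12, 16, 20, 24, 28, …}.
The first of these with x mod 17 = 2 is 36.

36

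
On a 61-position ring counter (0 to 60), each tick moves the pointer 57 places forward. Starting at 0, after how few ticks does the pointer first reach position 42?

20

57⁻¹ ≡ 15 (mod 61) because 57·15 = 855 = 14·61 + 1.
Multiplying both sides by 15: x ≡ 15·42 = 630 ≡ 20 (mod 61).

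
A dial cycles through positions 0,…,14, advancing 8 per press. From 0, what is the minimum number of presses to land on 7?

The inverse of 8 mod 15 is 2 (since 8·2 = 16 ≡ 1).
Multiplying both sides by 2: x ≡ 2·7 = 14 ≡ 14 (mod 15).
Check: 8·14 = 112 = 7·15 + 7.

14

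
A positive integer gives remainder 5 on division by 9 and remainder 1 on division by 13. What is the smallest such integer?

14

x ≡ 5 (mod 9) gives x ∈ {5, 14}.
The first of these with x mod 13 = 1 is 14.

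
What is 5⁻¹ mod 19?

4

5·4 = 20 = 1·19 + 1, so 5⁻¹ ≡ 4 (mod 19).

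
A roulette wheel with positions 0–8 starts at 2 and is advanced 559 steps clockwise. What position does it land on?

3

559 = 62·9 + 1, so 559 mod 9 = 1.
(2 + 1) mod 9 = 3.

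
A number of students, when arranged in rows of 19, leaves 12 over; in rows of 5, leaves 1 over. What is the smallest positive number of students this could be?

x ≡ 1 (mod 5) gives x ∈ {1, 6, 11, 16, 21, 26, 31}.
The first of these with x mod 19 = 12 is 31.

31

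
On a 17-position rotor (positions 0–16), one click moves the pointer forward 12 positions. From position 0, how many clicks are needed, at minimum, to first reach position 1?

10

17 = 1·12 + 5
12 = 2·5 + 2
5 = 2·2 + 1
2 = 2·1 + 0
Back-substituting gives 12·10 ≡ 1 (mod 17).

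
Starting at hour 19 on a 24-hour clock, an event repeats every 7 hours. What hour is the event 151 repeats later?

20

151·7 = 1057.
1057 − 44·24 = 1, so 1057 ≡ 1 (mod 24).
(19 + 1) mod 24 = 20.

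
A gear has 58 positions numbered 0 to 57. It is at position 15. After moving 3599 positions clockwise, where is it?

3599 − 62·58 = 3, so 3599 ≡ 3 (mod 58).
(15 + 3) mod 58 = 18.

18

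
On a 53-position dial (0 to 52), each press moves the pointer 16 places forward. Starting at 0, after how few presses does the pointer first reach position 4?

40

16⁻¹ ≡ 10 (mod 53) because 16·10 = 160 = 3·53 + 1.
Multiplying both sides by 10: x ≡ 10·4 = 40 ≡ 40 (mod 53).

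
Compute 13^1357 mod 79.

By repeated squaring mod 79: 13^1≡13, 13^2≡11, 13^4≡42, 13^8≡26, 13^16≡44, 13^32≡40, 13^64≡20, 13^128≡5, 13^256≡25, 13^512≡72, 13^1024≡49.
1357 = 1 + 4 + 8 + 64 + 256 + 1024, so 13^1357 ≡ 13·42·26·20·25·49 ≡ 76 (mod 79).

76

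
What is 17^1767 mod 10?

3

The units digit of 17^n cycles with period 4: 7, 9, 3, 1, …
1767 leaves remainder 3 on division by 4, so 17^1767 ends in 3.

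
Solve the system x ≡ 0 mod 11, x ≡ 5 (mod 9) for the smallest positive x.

77

Since 9·5 ≡ 1 (mod 11), take x = 5 + 9·((0−5)·5 mod 11) = 5 + 9·8 = 77.
Check: 77 mod 11 = 0, 77 mod 9 = 5.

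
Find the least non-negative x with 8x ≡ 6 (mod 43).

33

8⁻¹ ≡ 27 (mod 43) because 8·27 = 216 = 5·43 + 1.
So x ≡ 27·6 = 162 ≡ 33 (mod 43).
Check: 8·33 = 264 = 6·43 + 6.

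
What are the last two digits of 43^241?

By repeated squaring mod 100: 43^1≡43, 43^2≡49, 43^4≡1, 43^8≡1, 43^16≡1, 43^32≡1, 43^64≡1, 43^128≡1.
Since 241 = 1 + 16 + 32 + 64 + 128 in binary, 43^241 ≡ 43·1·1·1·1 ≡ 43 (mod 100).

43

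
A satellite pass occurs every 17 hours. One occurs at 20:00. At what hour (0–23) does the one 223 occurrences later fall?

19

223·17 = 3791.
Dividing 3791 by 24 gives quotient 157 and remainder 23.
(20 + 23) mod 24 = 19.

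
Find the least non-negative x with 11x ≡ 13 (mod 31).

4

11⁻¹ ≡ 17 (mod 31) because 11·17 = 187 = 6·31 + 1.
So x ≡ 17·13 = 221 ≡ 4 (mod 31).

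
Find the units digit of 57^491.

Powers of 7 mod 10 repeat with period 4: 7, 9, 3, 1.
491 mod 4 = 3, so the last digit matches 7^3 = 3.

3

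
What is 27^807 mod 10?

3

Last digits of 7^n: 7, 9, 3, 1 (period 4).
807 leaves remainder 3 on division by 4, so 27^807 ends in 3.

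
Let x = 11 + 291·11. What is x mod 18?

291·11 = 3201.
Dividing 3201 by 18 gives quotient 177 and remainder 15.
(11 + 15) mod 18 = 8.

8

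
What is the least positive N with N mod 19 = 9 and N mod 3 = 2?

x ≡ 2 (mod 3) gives x ∈ {2, 5, 8, 11, 14, 17, 20, 23, …}.
The first of these with x mod 19 = 9 is 47.

47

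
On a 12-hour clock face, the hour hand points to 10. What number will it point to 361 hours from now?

11

Dividing 361 by 12 gives quotient 30 and remainder 1.
10 + 1 → 11 on a 12-hour dial.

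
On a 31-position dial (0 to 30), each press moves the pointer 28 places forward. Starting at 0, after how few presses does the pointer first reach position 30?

The inverse of 28 mod 31 is 10 (since 28·10 = 280 ≡ 1).
So x ≡ 10·30 = 300 ≡ 21 (mod 31).
Check: 28·21 = 588 = 18·31 + 30.

21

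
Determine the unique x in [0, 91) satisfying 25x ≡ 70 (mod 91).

21

25⁻¹ ≡ 51 (mod 91) because 25·51 = 1275 = 14·91 + 1.
So x ≡ 51·70 = 3570 ≡ 21 (mod 91).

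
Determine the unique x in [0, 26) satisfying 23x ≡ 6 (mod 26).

24

23⁻¹ ≡ 17 (mod 26) because 23·17 = 391 = 15·26 + 1.
Multiplying both sides by 17: x ≡ 17·6 = 102 ≡ 24 (mod 26).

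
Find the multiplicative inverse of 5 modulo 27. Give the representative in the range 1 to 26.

5·11 = 55 = 2·27 + 1, so 5⁻¹ ≡ 11 (mod 27).

11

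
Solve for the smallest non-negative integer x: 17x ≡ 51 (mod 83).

17⁻¹ ≡ 44 (mod 83) because 17·44 = 748 = 9·83 + 1.
Multiplying both sides by 44: x ≡ 44·51 = 2244 ≡ 3 (mod 83).

3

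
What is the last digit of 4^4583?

Last digits of 4^n: 4, 6 (period 2).
4583 leaves remainder 1 on division by 2, so 4^4583 ends in 4.

4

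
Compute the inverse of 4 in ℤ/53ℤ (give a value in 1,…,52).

53 = 13·4 + 1
4 = 4·1 + 0
Back-substituting gives 4·40 ≡ 1 (mod 53).

40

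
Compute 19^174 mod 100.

Square-and-reduce mod 100: 19^1≡19, 19^2≡61, 19^4≡21, 19^8≡41, 19^16≡81, 19^32≡61, 19^64≡21, 19^128≡41.
174 = 2 + 4 + 8 + 32 + 128, so 19^174 ≡ 61·21·41·61·41 ≡ 21 (mod 100).

21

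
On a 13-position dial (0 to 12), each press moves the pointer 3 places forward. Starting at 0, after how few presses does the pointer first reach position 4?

3⁻¹ ≡ 9 (mod 13) because 3·9 = 27 = 2·13 + 1.
So x ≡ 9·4 = 36 ≡ 10 (mod 13).

10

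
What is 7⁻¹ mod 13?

2

7·2 = 14 = 1·13 + 1, so 7⁻¹ ≡ 2 (mod 13).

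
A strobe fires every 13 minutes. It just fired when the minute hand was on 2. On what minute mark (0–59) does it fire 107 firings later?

13

107·13 = 1391.
1391 mod 60 = 11 (since 23·60 = 1380).
(2 + 11) mod 60 = 13.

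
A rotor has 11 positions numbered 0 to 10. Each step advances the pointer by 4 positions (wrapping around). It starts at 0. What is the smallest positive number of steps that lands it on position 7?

10

The inverse of 4 mod 11 is 3 (since 4·3 = 12 ≡ 1).
So x ≡ 3·7 = 21 ≡ 10 (mod 11).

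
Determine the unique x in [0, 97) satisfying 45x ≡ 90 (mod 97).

2

45⁻¹ ≡ 69 (mod 97) because 45·69 = 3105 = 32·97 + 1.
Multiplying both sides by 69: x ≡ 69·90 = 6210 ≡ 2 (mod 97).
Check: 45·2 = 90 = 0·97 + 90.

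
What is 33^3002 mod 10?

The units digit of 33^n cycles with period 4: 3, 9, 7, 1, …
3002 leaves remainder 2 on division by 4, so 33^3002 ends in 9.

9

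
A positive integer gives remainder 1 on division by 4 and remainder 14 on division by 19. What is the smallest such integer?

x ≡ 1 (mod 4) gives x ∈ {1, 5, 9, 13, 17, 21, 25, 29, …}.
The first of these with x mod 19 = 14 is 33.

33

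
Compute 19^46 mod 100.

81

By repeated squaring mod 100: 19^1≡19, 19^2≡61, 19^4≡21, 19^8≡41, 19^16≡81, 19^32≡61.
Since 46 = 2 + 4 + 8 + 32 in binary, 19^46 ≡ 61·21·41·61 ≡ 81 (mod 100).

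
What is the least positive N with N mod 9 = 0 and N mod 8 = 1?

x ≡ 1 (mod 8) gives x ∈ {1, 9}.
The first of these with x mod 9 = 0 is 9.

9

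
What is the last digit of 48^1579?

Powers of 8 mod 10 repeat with period 4: 8, 4, 2, 6.
1579 leaves remainder 3 on division by 4, so 48^1579 ends in 2.

2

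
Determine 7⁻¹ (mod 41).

41 = 5·7 + 6
7 = 1·6 + 1
6 = 6·1 + 0
Back-substituting gives 7·6 ≡ 1 (mod 41).

6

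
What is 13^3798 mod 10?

9

Powers of 3 mod 10 repeat with period 4: 3, 9, 7, 1.
3798 leaves remainder 2 on division by 4, so 13^3798 ends in 9.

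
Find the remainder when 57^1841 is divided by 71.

Square-and-reduce mod 71: 57^1≡57, 57^2≡54, 57^4≡5, 57^8≡25, 57^16≡57, 57^32≡54, 57^64≡5, 57^128≡25, 57^256≡57, 57^512≡54, 57^1024≡5.
1841 = 1 + 16 + 32 + 256 + 512 + 1024, so 57^1841 ≡ 57·57·54·57·54·5 ≡ 57 (mod 71).

57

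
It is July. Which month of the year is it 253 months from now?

253 mod 12 = 1 (since 21·12 = 252).
July + 1 month → August.

August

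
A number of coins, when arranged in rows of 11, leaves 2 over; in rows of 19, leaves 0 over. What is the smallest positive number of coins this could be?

x ≡ 2 (mod 11) gives x ∈ {2, 13, 24, 35, 46, 57}.
The first of these with x mod 19 = 0 is 57.

57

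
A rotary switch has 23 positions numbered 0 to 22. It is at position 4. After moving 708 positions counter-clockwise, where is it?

708 − 30·23 = 18, so 708 ≡ 18 (mod 23).
(4 − 18) mod 23 = 9.

9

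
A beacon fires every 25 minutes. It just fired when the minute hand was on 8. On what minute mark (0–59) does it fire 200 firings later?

200·25 = 5000.
Dividing 5000 by 60 gives quotient 83 and remainder 20.
(8 + 20) mod 60 = 28.

28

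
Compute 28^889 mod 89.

24

By repeated squaring mod 89: 28^1≡28, 28^2≡72, 28^4≡22, 28^8≡39, 28^16≡8, 28^32≡64, 28^64≡2, 28^128≡4, 28^256≡16, 28^512≡78.
Since 889 = 1 + 8 + 16 + 32 + 64 + 256 + 512 in binary, 28^889 ≡ 28·39·8·64·2·16·78 ≡ 24 (mod 89).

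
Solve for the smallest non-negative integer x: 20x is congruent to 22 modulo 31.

29

20⁻¹ ≡ 14 (mod 31) because 20·14 = 280 = 9·31 + 1.
Multiplying both sides by 14: x ≡ 14·22 = 308 ≡ 29 (mod 31).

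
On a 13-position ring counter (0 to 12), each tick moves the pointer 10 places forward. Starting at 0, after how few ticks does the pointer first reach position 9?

The inverse of 10 mod 13 is 4 (since 10·4 = 40 ≡ 1).
So x ≡ 4·9 = 36 ≡ 10 (mod 13).

10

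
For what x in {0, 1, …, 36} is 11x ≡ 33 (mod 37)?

The inverse of 11 mod 37 is 27 (since 11·27 = 297 ≡ 1).
So x ≡ 27·33 = 891 ≡ 3 (mod 37).
Check: 11·3 = 33 = 0·37 + 33.

3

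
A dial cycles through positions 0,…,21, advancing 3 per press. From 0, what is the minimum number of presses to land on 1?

The inverse of 3 mod 22 is 15 (since 3·15 = 45 ≡ 1).
Multiplying both sides by 15: x ≡ 15·1 = 15 ≡ 15 (mod 22).

15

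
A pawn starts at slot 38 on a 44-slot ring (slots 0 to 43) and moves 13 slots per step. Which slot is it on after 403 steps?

403·13 = 5239.
5239 mod 44 = 3 (since 119·44 = 5236).
(38 + 3) mod 44 = 41.

41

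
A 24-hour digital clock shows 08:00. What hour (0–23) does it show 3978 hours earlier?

3978 mod 24 = 18 (since 165·24 = 3960).
(8 − 18) mod 24 = 14.

14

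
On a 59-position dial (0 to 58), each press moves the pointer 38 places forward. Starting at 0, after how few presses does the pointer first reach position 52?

38⁻¹ ≡ 14 (mod 59) because 38·14 = 532 = 9·59 + 1.
Multiplying both sides by 14: x ≡ 14·52 = 728 ≡ 20 (mod 59).
Check: 38·20 = 760 = 12·59 + 52.

20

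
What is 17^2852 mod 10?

1

Powers of 7 mod 10 repeat with period 4: 7, 9, 3, 1.
2852 mod 4 = 0, so the last digit matches 7^4 = 1.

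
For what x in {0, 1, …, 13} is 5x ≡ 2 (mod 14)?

6

5⁻¹ ≡ 3 (mod 14) because 5·3 = 15 = 1·14 + 1.
Multiplying both sides by 3: x ≡ 3·2 = 6 ≡ 6 (mod 14).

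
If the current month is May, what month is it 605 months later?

605 − 50·12 = 5, so 605 ≡ 5 (mod 12).
May + 5 months → October.

October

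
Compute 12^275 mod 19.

8

Successive squares of 12 mod 19: 12^1≡12, 12^2≡11, 12^4≡7, 12^8≡11, 12^16≡7, 12^32≡11, 12^64≡7, 12^128≡11, 12^256≡7.
275 = 1 + 2 + 16 + 256, so 12^275 ≡ 12·11·7·7 ≡ 8 (mod 19).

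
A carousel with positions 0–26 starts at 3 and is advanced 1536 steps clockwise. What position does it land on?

1536 = 56·27 + 24, so 1536 mod 27 = 24.
(3 + 24) mod 27 = 0.

0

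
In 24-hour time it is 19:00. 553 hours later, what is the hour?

20

553 = 23·24 + 1, so 553 mod 24 = 1.
(19 + 1) mod 24 = 20.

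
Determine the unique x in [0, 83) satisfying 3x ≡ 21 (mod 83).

7

3⁻¹ ≡ 28 (mod 83) because 3·28 = 84 = 1·83 + 1.
So x ≡ 28·21 = 588 ≡ 7 (mod 83).
Check: 3·7 = 21 = 0·83 + 21.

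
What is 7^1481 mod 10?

7

The units digit of 7^n cycles with period 4: 7, 9, 3, 1, …
1481 leaves remainder 1 on division by 4, so 7^1481 ends in 7.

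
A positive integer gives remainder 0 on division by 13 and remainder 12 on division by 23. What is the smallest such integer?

104

Since 23·4 ≡ 1 (mod 13), take x = 12 + 23·((0−12)·4 mod 13) = 12 + 23·4 = 104.
Check: 104 mod 13 = 0, 104 mod 23 = 12.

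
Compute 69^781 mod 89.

55

Square-and-reduce mod 89: 69^1≡69, 69^2≡44, 69^4≡67, 69^8≡39, 69^16≡8, 69^32≡64, 69^64≡2, 69^128≡4, 69^256≡16, 69^512≡78.
781 = 1 + 4 + 8 + 256 + 512, so 69^781 ≡ 69·67·39·16·78 ≡ 55 (mod 89).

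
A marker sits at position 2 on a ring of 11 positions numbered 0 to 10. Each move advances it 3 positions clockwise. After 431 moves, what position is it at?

8

431·3 = 1293.
1293 mod 11 = 6 (since 117·11 = 1287).
(2 + 6) mod 11 = 8.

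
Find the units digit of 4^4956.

The units digit of 4^n cycles with period 2: 4, 6, …
4956 leaves remainder 0 on division by 2, so 4^4956 ends in 6.

6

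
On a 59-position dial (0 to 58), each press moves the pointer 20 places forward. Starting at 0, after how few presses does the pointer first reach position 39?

58

20⁻¹ ≡ 3 (mod 59) because 20·3 = 60 = 1·59 + 1.
Multiplying both sides by 3: x ≡ 3·39 = 117 ≡ 58 (mod 59).
Check: 20·58 = 1160 = 19·59 + 39.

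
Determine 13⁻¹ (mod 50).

27

13·27 = 351 = 7·50 + 1, so 13⁻¹ ≡ 27 (mod 50).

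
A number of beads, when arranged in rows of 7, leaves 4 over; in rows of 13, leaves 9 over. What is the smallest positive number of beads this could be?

Since 13·6 ≡ 1 (mod 7), take x = 9 + 13·((4−9)·6 mod 7) = 9 + 13·5 = 74.
Check: 74 mod 7 = 4, 74 mod 13 = 9.

74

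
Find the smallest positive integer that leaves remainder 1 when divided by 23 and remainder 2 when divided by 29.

x ≡ 1 (mod 23) gives x ∈ {1, 24, 47, 70, 93, 116, 139, 162, …}.
The first of these with x mod 29 = 2 is 553.

553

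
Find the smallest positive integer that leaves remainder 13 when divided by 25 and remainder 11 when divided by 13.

63

Since 13·2 ≡ 1 (mod 25), take x = 11 + 13·((13−11)·2 mod 25) = 11 + 13·4 = 63.
Check: 63 mod 25 = 13, 63 mod 13 = 11.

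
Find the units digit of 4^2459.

4

Powers of 4 mod 10 repeat with period 2: 4, 6.
2459 leaves remainder 1 on division by 2, so 4^2459 ends in 4.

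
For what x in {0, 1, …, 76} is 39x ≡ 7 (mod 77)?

The inverse of 39 mod 77 is 2 (since 39·2 = 78 ≡ 1).
Multiplying both sides by 2: x ≡ 2·7 = 14 ≡ 14 (mod 77).

14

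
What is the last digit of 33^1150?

Last digits of 3^n: 3, 9, 7, 1 (period 4).
1150 mod 4 = 2, so the last digit matches 3^2 = 9.

9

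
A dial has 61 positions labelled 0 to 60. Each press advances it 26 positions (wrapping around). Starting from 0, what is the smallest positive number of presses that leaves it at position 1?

54

61 = 2·26 + 9
26 = 2·9 + 8
9 = 1·8 + 1
8 = 8·1 + 0
Back-substituting gives 26·54 ≡ 1 (mod 61).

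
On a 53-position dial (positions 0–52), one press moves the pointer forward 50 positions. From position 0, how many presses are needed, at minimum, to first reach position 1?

53 = 1·50 + 3
50 = 16·3 + 2
3 = 1·2 + 1
2 = 2·1 + 0
Back-substituting gives 50·35 ≡ 1 (mod 53).

35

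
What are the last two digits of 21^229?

Square-and-reduce mod 100: 21^1≡21, 21^2≡41, 21^4≡81, 21^8≡61, 21^16≡21, 21^32≡41, 21^64≡81, 21^128≡61.
229 = 1 + 4 + 32 + 64 + 128, so 21^229 ≡ 21·81·41·81·61 ≡ 81 (mod 100).

81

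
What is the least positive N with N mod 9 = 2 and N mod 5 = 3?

x ≡ 3 (mod 5) gives x ∈ {3, 8, 13, 18, 23, 28, 33, 38}.
The first of these with x mod 9 = 2 is 38.

38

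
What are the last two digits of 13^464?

61

Successive squares of 13 mod 100: 13^1≡13, 13^2≡69, 13^4≡61, 13^8≡21, 13^16≡41, 13^32≡81, 13^64≡61, 13^128≡21, 13^256≡41.
Since 464 = 16 + 64 + 128 + 256 in binary, 13^464 ≡ 41·61·21·41 ≡ 61 (mod 100).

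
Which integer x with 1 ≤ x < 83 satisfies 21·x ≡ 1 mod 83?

4

21·4 = 84 = 1·83 + 1, so 21⁻¹ ≡ 4 (mod 83).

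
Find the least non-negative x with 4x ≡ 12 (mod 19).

The inverse of 4 mod 19 is 5 (since 4·5 = 20 ≡ 1).
So x ≡ 5·12 = 60 ≡ 3 (mod 19).
Check: 4·3 = 12 = 0·19 + 12.

3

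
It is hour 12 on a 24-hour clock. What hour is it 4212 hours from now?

Dividing 4212 by 24 gives quotient 175 and remainder 12.
(12 + 12) mod 24 = 0.

0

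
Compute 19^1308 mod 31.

Square-and-reduce mod 31: 19^1≡19, 19^2≡20, 19^4≡28, 19^8≡9, 19^16≡19, 19^32≡20, 19^64≡28, 19^128≡9, 19^256≡19, 19^512≡20, 19^1024≡28.
1308 = 4 + 8 + 16 + 256 + 1024, so 19^1308 ≡ 28·9·19·19·28 ≡ 8 (mod 31).

8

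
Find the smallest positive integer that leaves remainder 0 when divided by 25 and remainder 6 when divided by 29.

Since 29·19 ≡ 1 (mod 25), take x = 6 + 29·((0−6)·19 mod 25) = 6 + 29·11 = 325.
Check: 325 mod 25 = 0, 325 mod 29 = 6.

325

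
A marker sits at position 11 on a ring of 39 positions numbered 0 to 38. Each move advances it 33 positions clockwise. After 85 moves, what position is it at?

85·33 = 2805.
Dividing 2805 by 39 gives quotient 71 and remainder 36.
(11 + 36) mod 39 = 8.

8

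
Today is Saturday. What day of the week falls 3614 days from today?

3614 − 516·7 = 2, so 3614 ≡ 2 (mod 7).
Saturday + 2 days → Monday.

Monday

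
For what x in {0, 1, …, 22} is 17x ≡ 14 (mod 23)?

13

17⁻¹ ≡ 19 (mod 23) because 17·19 = 323 = 14·23 + 1.
Multiplying both sides by 19: x ≡ 19·14 = 266 ≡ 13 (mod 23).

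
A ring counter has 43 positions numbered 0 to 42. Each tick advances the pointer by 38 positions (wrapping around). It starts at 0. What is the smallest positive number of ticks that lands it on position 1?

The inverse of 38 mod 43 is 17 (since 38·17 = 646 ≡ 1).
So x ≡ 17·1 = 17 ≡ 17 (mod 43).
Check: 38·17 = 646 = 15·43 + 1.

17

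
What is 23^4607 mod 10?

The units digit of 23^n cycles with period 4: 3, 9, 7, 1, …
4607 leaves remainder 3 on division by 4, so 23^4607 ends in 7.

7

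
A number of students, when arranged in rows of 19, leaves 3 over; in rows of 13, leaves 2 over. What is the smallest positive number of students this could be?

x ≡ 2 (mod 13) gives x ∈ {2, 15, 28, 41}.
The first of these with x mod 19 = 3 is 41.

41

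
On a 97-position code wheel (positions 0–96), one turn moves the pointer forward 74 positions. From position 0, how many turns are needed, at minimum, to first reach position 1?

74·59 = 4366 = 45·97 + 1, so 74⁻¹ ≡ 59 (mod 97).

59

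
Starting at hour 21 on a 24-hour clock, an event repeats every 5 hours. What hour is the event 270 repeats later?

270·5 = 1350.
1350 − 56·24 = 6, so 1350 ≡ 6 (mod 24).
(21 + 6) mod 24 = 3.

3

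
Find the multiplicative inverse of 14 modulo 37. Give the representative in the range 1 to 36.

37 = 2·14 + 9
14 = 1·9 + 5
9 = 1·5 + 4
5 = 1·4 + 1
4 = 4·1 + 0
Back-substituting gives 14·8 ≡ 1 (mod 37).

8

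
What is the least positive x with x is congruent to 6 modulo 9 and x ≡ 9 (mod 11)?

Since 11·5 ≡ 1 (mod 9), take x = 9 + 11·((6−9)·5 mod 9) = 9 + 11·3 = 42.
Check: 42 mod 9 = 6, 42 mod 11 = 9.

42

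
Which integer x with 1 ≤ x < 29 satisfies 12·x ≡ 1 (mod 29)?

17

29 = 2·12 + 5
12 = 2·5 + 2
5 = 2·2 + 1
2 = 2·1 + 0
Back-substituting gives 12·17 ≡ 1 (mod 29).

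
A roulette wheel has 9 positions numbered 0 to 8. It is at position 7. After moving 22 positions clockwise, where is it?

22 mod 9 = 4 (since 2·9 = 18).
(7 + 4) mod 9 = 2.

2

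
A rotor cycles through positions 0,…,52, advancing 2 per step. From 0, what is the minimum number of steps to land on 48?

24

The inverse of 2 mod 53 is 27 (since 2·27 = 54 ≡ 1).
So x ≡ 27·48 = 1296 ≡ 24 (mod 53).
Check: 2·24 = 48 = 0·53 + 48.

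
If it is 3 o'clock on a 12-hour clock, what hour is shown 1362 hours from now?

9

1362 mod 12 = 6 (since 113·12 = 1356).
3 + 6 → 9 on a 12-hour dial.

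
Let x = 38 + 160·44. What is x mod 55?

160·44 = 7040.
7040 = 128·55 + 0, so 7040 mod 55 = 0.
(38 + 0) mod 55 = 38.

38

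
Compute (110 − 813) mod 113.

Dividing 813 by 113 gives quotient 7 and remainder 22.
(110 − 22) mod 113 = 88.

88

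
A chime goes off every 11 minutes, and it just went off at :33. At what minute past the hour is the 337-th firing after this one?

337·11 = 3707.
3707 = 61·60 + 47, so 3707 mod 60 = 47.
(33 + 47) mod 60 = 20.

20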